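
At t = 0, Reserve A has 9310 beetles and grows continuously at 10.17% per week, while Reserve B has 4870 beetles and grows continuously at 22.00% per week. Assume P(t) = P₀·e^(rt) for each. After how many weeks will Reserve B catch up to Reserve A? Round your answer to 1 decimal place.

t ≈ 5.5 weeks

9310·e^(0.1017t) = 4870·e^(0.22t)
9310/4870 = e^((0.22 − 0.1017)t) → ln(1.9117) = 0.1183·t
t = 0.648 / 0.1183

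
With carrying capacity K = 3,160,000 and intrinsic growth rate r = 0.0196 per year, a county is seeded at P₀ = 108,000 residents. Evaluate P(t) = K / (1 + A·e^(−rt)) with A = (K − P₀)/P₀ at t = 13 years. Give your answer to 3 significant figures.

A = (3160000 − 108000)/108000 = 28.25926
P(13) = 3160000 / (1 + 28.25926·e^(−0.0196·13)) = 3160000 / (1 + 28.25926·0.775071)
= 3160000 / 22.90295 ≈ 137973.51

≈ 138,000 residents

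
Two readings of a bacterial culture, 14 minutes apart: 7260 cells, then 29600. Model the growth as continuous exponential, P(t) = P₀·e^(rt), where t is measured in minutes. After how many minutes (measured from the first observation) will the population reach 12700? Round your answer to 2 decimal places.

r = ln(29600/7260) / 14 ≈ 0.100385 per minute
t = ln(12700/7260) / r = 0.55922 / 0.100385 ≈ 5.571

t ≈ 5.57 minutes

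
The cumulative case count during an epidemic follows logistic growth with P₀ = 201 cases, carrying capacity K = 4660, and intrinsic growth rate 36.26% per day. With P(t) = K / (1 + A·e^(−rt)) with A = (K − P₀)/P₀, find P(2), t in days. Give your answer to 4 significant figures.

A = (4660 − 201)/201 = 22.18408
P(2) = 4660 / (1 + 22.18408·e^(−0.3626·2)) = 4660 / (1 + 22.18408·0.484228)
= 4660 / 11.74215 ≈ 396.86

≈ 396.9 cases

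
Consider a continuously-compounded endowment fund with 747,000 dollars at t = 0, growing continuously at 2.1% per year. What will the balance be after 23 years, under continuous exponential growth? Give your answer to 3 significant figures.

P(23) = 747000 · e^(0.021·23) = 747000 · e^(0.483)
= 747000 · 1.62093 ≈ 1210834.64

≈ 1,210,000 dollars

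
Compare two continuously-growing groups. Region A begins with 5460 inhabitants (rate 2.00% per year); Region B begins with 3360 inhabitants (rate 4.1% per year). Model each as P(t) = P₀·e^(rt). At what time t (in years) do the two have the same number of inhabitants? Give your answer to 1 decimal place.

5460·e^(0.02t) = 3360·e^(0.041t)
5460/3360 = e^((0.041 − 0.02)t) → ln(1.625) = 0.021·t
t = 0.48551 / 0.021

t ≈ 23.1 years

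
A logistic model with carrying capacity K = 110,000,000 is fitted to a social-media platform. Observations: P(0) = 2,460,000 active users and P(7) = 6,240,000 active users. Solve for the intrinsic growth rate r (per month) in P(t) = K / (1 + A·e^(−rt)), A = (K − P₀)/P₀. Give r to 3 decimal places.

r ≈ 0.138 per month

A = (110000000 − 2460000)/2460000 = 43.71545
6240000 = 110000000/(1 + 43.71545·e^(−r·7)) → e^(−7r) = (17.62821 − 1)/43.71545 = 0.380374
r = −ln(0.380374)/7 = 0.9666/7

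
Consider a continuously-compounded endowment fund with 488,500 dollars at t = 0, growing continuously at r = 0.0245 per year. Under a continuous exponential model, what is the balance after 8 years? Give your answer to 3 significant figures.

≈ 594,000 dollars

P(8) = 488500 · e^(0.0245·8) = 488500 · e^(0.196)
= 488500 · 1.21653 ≈ 594273.39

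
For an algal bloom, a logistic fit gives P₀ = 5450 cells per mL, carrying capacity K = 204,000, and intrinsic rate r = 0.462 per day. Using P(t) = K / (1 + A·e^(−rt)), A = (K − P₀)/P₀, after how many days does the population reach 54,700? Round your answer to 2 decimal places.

t ≈ 5.61 days

A = (204000 − 5450)/5450 = 36.43119
54700 = 204000/(1 + 36.43119·e^(−0.462t)) → 1 + 36.43119·e^(−0.462t) = 3.72943
e^(−0.462t) = 0.07492 → t = ln(13.34753)/0.462 = 2.59133/0.462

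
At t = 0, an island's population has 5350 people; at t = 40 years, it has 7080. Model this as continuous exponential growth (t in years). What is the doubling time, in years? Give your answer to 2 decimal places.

doubling time ≈ 98.96 years

r = ln(7080/5350) / 40 = ln(1.32336) / 40 ≈ 0.007004 per year
doubling time = ln 2 / |r| = 0.69315 / 0.007004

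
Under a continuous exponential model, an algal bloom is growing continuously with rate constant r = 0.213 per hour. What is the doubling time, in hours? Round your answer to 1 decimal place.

doubling time ≈ 3.3 hours

doubling time = ln(2) / |r| = 0.69315 / 0.213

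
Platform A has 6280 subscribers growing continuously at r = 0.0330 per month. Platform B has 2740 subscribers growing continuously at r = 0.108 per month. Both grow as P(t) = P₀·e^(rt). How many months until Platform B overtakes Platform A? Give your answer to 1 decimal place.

6280·e^(0.033t) = 2740·e^(0.108t)
6280/2740 = e^((0.108 − 0.033)t) → ln(2.29197) = 0.075·t
t = 0.82941 / 0.075

t ≈ 11.1 months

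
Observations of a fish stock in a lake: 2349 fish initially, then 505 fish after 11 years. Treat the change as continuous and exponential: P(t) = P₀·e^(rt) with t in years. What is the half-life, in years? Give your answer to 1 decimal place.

r = ln(505/2349) / 11 = ln(0.21499) / 11 ≈ -0.139744 per year
half-life = ln 2 / |r| = 0.69315 / 0.139744

half-life ≈ 5.0 years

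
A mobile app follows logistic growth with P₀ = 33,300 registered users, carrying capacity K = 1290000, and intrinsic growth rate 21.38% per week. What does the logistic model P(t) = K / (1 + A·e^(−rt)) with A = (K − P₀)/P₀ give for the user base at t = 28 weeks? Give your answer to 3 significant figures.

A = (1290000 − 33300)/33300 = 37.73874
P(28) = 1290000 / (1 + 37.73874·e^(−0.2138·28)) = 1290000 / (1 + 37.73874·0.002513)
= 1290000 / 1.09483 ≈ 1178269.55

≈ 1,180,000 registered users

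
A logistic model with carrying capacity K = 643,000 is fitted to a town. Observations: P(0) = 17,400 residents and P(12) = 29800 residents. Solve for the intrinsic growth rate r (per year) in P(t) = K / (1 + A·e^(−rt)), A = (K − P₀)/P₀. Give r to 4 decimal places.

A = (643000 − 17400)/17400 = 35.95402
29800 = 643000/(1 + 35.95402·e^(−r·12)) → e^(−12r) = (21.57718 − 1)/35.95402 = 0.572319
r = −ln(0.572319)/12 = 0.55806/12

r ≈ 0.0465 per year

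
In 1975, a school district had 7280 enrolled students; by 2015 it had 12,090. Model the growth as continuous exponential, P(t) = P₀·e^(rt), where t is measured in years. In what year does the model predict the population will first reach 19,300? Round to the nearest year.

year 2052

r = ln(12090/7280) / 40 = 0.50725/40 ≈ 0.012681 per year
t = ln(19300/7280) / r = 0.97497/0.012681 ≈ 76.88 years after 1975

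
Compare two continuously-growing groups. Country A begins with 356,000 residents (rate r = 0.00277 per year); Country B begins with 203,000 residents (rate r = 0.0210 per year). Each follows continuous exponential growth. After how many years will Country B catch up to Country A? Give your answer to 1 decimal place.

t ≈ 30.8 years

356000·e^(0.00277t) = 203000·e^(0.021t)
356000/203000 = e^((0.021 − 0.00277)t) → ln(1.75369) = 0.01823·t
t = 0.56172 / 0.01823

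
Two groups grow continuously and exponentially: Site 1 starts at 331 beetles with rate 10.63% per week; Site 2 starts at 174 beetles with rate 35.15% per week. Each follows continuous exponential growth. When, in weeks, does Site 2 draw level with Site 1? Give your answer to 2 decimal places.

331·e^(0.1063t) = 174·e^(0.3515t)
331/174 = e^((0.3515 − 0.1063)t) → ln(1.9023) = 0.2452·t
t = 0.64306 / 0.2452

t ≈ 2.62 weeks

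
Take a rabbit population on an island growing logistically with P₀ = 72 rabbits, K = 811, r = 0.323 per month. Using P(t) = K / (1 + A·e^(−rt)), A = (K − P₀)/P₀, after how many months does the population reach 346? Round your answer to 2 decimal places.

A = (811 − 72)/72 = 10.26389
346 = 811/(1 + 10.26389·e^(−0.323t)) → 1 + 10.26389·e^(−0.323t) = 2.34393
e^(−0.323t) = 0.130938 → t = ln(7.63722)/0.323 = 2.03303/0.323

t ≈ 6.29 months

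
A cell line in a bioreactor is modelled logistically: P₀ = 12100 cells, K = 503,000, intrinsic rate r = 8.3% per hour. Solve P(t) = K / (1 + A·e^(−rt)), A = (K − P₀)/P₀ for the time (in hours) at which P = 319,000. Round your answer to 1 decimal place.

t ≈ 51.2 hours

A = (503000 − 12100)/12100 = 40.57025
319000 = 503000/(1 + 40.57025·e^(−0.083t)) → 1 + 40.57025·e^(−0.083t) = 1.5768
e^(−0.083t) = 0.014217 → t = ln(70.33646)/0.083 = 4.25329/0.083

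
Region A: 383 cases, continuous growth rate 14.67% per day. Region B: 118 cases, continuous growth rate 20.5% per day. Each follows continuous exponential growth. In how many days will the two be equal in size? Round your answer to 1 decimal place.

t ≈ 20.2 days

383·e^(0.1467t) = 118·e^(0.205t)
383/118 = e^((0.205 − 0.1467)t) → ln(3.24576) = 0.0583·t
t = 1.17735 / 0.0583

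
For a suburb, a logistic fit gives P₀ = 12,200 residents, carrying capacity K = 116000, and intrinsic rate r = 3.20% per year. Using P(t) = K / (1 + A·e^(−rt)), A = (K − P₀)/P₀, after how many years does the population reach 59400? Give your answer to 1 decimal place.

A = (116000 − 12200)/12200 = 8.5082
59400 = 116000/(1 + 8.5082·e^(−0.032t)) → 1 + 8.5082·e^(−0.032t) = 1.95286
e^(−0.032t) = 0.111993 → t = ln(8.9291)/0.032 = 2.18932/0.032

t ≈ 68.4 years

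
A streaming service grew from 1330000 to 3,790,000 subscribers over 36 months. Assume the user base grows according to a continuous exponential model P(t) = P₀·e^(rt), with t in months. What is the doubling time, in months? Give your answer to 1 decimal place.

doubling time ≈ 23.8 months

r = ln(3790000/1330000) / 36 = ln(2.84962) / 36 ≈ 0.029089 per month
doubling time = ln 2 / |r| = 0.69315 / 0.029089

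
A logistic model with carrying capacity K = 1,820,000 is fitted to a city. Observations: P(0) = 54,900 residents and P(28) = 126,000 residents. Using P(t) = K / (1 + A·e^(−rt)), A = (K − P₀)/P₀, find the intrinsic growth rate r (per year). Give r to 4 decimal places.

A = (1820000 − 54900)/54900 = 32.15118
126000 = 1820000/(1 + 32.15118·e^(−r·28)) → e^(−28r) = (14.44444 − 1)/32.15118 = 0.418163
r = −ln(0.418163)/28 = 0.87188/28

r ≈ 0.0311 per year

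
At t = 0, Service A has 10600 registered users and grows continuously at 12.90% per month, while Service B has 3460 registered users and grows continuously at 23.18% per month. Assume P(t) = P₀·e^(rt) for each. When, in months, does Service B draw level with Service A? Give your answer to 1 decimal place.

t ≈ 10.9 months

10600·e^(0.129t) = 3460·e^(0.2318t)
10600/3460 = e^((0.2318 − 0.129)t) → ln(3.06358) = 0.1028·t
t = 1.11959 / 0.1028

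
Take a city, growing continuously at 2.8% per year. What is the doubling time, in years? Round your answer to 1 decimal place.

doubling time ≈ 24.8 years

doubling time = ln(2) / |r| = 0.69315 / 0.028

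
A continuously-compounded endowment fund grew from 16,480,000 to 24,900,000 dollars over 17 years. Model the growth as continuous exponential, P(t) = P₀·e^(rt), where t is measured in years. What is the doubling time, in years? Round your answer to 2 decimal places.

r = ln(24900000/16480000) / 17 = ln(1.51092) / 17 ≈ 0.024278 per year
doubling time = ln 2 / |r| = 0.69315 / 0.024278

doubling time ≈ 28.55 years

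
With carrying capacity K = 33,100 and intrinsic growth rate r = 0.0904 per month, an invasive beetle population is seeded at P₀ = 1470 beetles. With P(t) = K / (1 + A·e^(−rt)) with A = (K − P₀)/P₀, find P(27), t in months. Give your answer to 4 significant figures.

≈ 11,520 beetles

A = (33100 − 1470)/1470 = 21.51701
P(27) = 33100 / (1 + 21.51701·e^(−0.0904·27)) = 33100 / (1 + 21.51701·0.087091)
= 33100 / 2.87394 ≈ 11517.29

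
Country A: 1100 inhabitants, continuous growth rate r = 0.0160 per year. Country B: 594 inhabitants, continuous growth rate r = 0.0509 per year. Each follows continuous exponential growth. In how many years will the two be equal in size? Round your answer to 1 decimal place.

t ≈ 17.7 years

1100·e^(0.016t) = 594·e^(0.0509t)
1100/594 = e^((0.0509 − 0.016)t) → ln(1.85185) = 0.0349·t
t = 0.61619 / 0.0349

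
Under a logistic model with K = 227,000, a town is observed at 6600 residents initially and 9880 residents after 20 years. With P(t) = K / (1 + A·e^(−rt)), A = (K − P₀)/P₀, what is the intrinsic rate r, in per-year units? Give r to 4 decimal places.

A = (227000 − 6600)/6600 = 33.39394
9880 = 227000/(1 + 33.39394·e^(−r·20)) → e^(−20r) = (22.97571 − 1)/33.39394 = 0.658075
r = −ln(0.658075)/20 = 0.41844/20

r ≈ 0.0209 per year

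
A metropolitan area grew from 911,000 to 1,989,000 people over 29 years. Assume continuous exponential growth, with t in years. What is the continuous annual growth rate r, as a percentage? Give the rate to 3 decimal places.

1989000 = 911000 · e^(r·29)
e^(29r) = 1989000/911000 = 2.18332
r = ln(2.18332) / 29 = 0.78084 / 29

r ≈ 2.693% per year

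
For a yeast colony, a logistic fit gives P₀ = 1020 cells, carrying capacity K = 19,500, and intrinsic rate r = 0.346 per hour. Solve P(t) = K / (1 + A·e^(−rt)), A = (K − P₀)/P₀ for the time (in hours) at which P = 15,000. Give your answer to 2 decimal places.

A = (19500 − 1020)/1020 = 18.11765
15000 = 19500/(1 + 18.11765·e^(−0.346t)) → 1 + 18.11765·e^(−0.346t) = 1.3
e^(−0.346t) = 0.016558 → t = ln(60.39216)/0.346 = 4.10086/0.346

t ≈ 11.85 hours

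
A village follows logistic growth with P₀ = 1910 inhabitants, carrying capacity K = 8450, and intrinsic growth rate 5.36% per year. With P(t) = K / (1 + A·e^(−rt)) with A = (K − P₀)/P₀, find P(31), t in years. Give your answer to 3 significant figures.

≈ 5,120 inhabitants

A = (8450 − 1910)/1910 = 3.42408
P(31) = 8450 / (1 + 3.42408·e^(−0.0536·31)) = 8450 / (1 + 3.42408·0.189835)
= 8450 / 1.65001 ≈ 5121.18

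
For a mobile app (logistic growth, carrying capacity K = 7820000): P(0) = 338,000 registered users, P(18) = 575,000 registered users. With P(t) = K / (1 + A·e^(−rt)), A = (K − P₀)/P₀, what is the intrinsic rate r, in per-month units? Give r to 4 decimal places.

r ≈ 0.0313 per month

A = (7820000 − 338000)/338000 = 22.13609
575000 = 7820000/(1 + 22.13609·e^(−r·18)) → e^(−18r) = (13.6 − 1)/22.13609 = 0.569206
r = −ln(0.569206)/18 = 0.56351/18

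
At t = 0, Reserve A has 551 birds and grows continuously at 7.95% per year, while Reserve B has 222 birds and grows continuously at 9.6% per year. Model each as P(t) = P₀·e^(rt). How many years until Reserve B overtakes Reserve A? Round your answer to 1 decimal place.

551·e^(0.0795t) = 222·e^(0.096t)
551/222 = e^((0.096 − 0.0795)t) → ln(2.48198) = 0.0165·t
t = 0.90906 / 0.0165

t ≈ 55.1 years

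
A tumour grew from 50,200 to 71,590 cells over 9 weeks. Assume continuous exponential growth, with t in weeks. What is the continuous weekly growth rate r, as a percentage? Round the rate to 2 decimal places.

r ≈ 3.94% per week

71590 = 50200 · e^(r·9)
e^(9r) = 71590/50200 = 1.4261
r = ln(1.4261) / 9 = 0.35494 / 9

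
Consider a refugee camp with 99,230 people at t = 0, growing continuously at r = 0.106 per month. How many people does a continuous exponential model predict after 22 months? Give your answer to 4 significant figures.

≈ 1,022,000 people

P(22) = 99230 · e^(0.106·22) = 99230 · e^(2.332)
= 99230 · 10.29852 ≈ 1021921.94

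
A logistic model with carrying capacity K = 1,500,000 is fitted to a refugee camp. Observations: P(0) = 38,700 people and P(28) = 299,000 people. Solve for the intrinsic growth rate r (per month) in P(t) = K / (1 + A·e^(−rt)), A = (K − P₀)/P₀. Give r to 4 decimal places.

A = (1500000 − 38700)/38700 = 37.75969
299000 = 1500000/(1 + 37.75969·e^(−r·28)) → e^(−28r) = (5.01672 − 1)/37.75969 = 0.106376
r = −ln(0.106376)/28 = 2.24078/28

r ≈ 0.0800 per month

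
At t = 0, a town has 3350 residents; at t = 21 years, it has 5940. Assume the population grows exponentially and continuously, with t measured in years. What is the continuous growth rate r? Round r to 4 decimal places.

r ≈ 0.0273 per year

5940 = 3350 · e^(r·21)
e^(21r) = 5940/3350 = 1.77313
r = ln(1.77313) / 21 = 0.57275 / 21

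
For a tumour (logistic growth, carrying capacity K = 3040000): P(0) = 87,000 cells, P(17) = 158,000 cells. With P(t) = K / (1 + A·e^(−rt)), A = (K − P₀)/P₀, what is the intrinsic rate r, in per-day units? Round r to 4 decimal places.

r ≈ 0.0365 per day

A = (3040000 − 87000)/87000 = 33.94253
158000 = 3040000/(1 + 33.94253·e^(−r·17)) → e^(−17r) = (19.24051 − 1)/33.94253 = 0.537394
r = −ln(0.537394)/17 = 0.62102/17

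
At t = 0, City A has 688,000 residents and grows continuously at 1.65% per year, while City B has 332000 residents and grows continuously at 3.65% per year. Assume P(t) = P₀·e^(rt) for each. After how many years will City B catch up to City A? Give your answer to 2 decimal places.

688000·e^(0.0165t) = 332000·e^(0.0365t)
688000/332000 = e^((0.0365 − 0.0165)t) → ln(2.07229) = 0.02·t
t = 0.72865 / 0.02

t ≈ 36.43 years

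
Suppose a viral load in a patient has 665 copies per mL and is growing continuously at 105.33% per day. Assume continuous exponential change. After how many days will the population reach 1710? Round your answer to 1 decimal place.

t ≈ 0.9 days

1710 = 665 · e^(1.0533·t)
t = ln(1710/665) / 1.0533 = ln(2.57143) / 1.0533 = 0.94446 / 1.0533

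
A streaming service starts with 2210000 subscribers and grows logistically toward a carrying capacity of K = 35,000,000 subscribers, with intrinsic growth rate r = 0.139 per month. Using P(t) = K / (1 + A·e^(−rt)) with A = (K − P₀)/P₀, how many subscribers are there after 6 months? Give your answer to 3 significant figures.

≈ 4,700,000 subscribers

A = (35000000 − 2210000)/2210000 = 14.8371
P(6) = 35000000 / (1 + 14.8371·e^(−0.139·6)) = 35000000 / (1 + 14.8371·0.434309)
= 35000000 / 7.44388 ≈ 4701848.09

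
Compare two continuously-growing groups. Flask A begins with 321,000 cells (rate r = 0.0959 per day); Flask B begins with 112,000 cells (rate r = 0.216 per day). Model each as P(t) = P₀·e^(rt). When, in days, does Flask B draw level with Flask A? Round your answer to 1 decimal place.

t ≈ 8.8 days

321000·e^(0.0959t) = 112000·e^(0.216t)
321000/112000 = e^((0.216 − 0.0959)t) → ln(2.86607) = 0.1201·t
t = 1.05294 / 0.1201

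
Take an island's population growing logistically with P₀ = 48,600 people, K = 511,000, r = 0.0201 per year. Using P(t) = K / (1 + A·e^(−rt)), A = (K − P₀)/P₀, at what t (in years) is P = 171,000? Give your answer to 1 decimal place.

A = (511000 − 48600)/48600 = 9.5144
171000 = 511000/(1 + 9.5144·e^(−0.0201t)) → 1 + 9.5144·e^(−0.0201t) = 2.9883
e^(−0.0201t) = 0.208978 → t = ln(4.78519)/0.0201 = 1.56552/0.0201

t ≈ 77.9 years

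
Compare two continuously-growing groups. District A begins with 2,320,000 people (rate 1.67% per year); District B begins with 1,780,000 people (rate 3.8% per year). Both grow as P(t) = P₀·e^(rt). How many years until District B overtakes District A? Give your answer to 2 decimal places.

t ≈ 12.44 years

2320000·e^(0.0167t) = 1780000·e^(0.038t)
2320000/1780000 = e^((0.038 − 0.0167)t) → ln(1.30337) = 0.0213·t
t = 0.26495 / 0.0213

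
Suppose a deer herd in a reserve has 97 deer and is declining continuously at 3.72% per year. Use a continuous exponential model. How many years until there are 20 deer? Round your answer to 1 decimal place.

20 = 97 · e^(-0.0372·t)
t = ln(20/97) / -0.0372 = ln(0.20619) / -0.0372 = -1.57898 / -0.0372

t ≈ 42.4 years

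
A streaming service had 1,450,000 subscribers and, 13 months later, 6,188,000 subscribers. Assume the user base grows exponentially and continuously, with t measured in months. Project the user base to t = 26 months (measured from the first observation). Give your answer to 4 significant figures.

r = ln(6188000/1450000) / 13 ≈ 0.111619 per month
P(26) = 1450000 · e^(0.111619·26) = 1450000 · 18.21229 ≈ 26407823.45

≈ 26,410,000 subscribers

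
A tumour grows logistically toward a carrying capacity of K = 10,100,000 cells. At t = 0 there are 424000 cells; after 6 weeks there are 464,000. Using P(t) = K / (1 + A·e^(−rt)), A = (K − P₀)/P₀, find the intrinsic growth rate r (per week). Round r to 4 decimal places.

r ≈ 0.0157 per week

A = (10100000 − 424000)/424000 = 22.82075
464000 = 10100000/(1 + 22.82075·e^(−r·6)) → e^(−6r) = (21.76724 − 1)/22.82075 = 0.910016
r = −ln(0.910016)/6 = 0.09429/6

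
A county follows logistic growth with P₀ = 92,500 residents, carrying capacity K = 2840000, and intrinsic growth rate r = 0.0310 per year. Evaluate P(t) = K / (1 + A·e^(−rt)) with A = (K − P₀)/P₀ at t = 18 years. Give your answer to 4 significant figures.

≈ 157,800 residents

A = (2840000 − 92500)/92500 = 29.7027
P(18) = 2840000 / (1 + 29.7027·e^(−0.031·18)) = 2840000 / (1 + 29.7027·0.572353)
= 2840000 / 18.00042 ≈ 157774.1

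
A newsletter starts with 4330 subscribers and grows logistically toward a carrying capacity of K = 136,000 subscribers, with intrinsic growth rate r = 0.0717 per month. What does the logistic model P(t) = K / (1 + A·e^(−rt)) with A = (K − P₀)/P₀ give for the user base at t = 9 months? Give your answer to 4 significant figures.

≈ 8,024 subscribers

A = (136000 − 4330)/4330 = 30.40878
P(9) = 136000 / (1 + 30.40878·e^(−0.0717·9)) = 136000 / (1 + 30.40878·0.524505)
= 136000 / 16.94956 ≈ 8023.81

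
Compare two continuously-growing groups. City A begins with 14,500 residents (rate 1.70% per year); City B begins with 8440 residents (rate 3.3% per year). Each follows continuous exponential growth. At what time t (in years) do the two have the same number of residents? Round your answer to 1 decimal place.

14500·e^(0.017t) = 8440·e^(0.033t)
14500/8440 = e^((0.033 − 0.017)t) → ln(1.71801) = 0.016·t
t = 0.54117 / 0.016

t ≈ 33.8 years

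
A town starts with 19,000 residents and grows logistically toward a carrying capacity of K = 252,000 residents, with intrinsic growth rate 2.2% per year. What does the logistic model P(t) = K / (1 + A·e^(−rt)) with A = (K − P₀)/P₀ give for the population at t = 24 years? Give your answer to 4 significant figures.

≈ 30,610 residents

A = (252000 − 19000)/19000 = 12.26316
P(24) = 252000 / (1 + 12.26316·e^(−0.022·24)) = 252000 / (1 + 12.26316·0.589783)
= 252000 / 8.23261 ≈ 30609.99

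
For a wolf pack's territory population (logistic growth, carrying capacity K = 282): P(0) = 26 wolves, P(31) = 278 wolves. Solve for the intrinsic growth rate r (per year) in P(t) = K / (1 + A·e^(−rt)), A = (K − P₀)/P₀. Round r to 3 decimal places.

r ≈ 0.211 per year

A = (282 − 26)/26 = 9.84615
278 = 282/(1 + 9.84615·e^(−r·31)) → e^(−31r) = (1.01439 − 1)/9.84615 = 0.001461
r = −ln(0.001461)/31 = 6.52841/31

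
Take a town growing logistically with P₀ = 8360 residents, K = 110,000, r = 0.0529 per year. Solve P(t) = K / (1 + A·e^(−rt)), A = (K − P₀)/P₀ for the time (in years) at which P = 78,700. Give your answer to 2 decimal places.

t ≈ 64.65 years

A = (110000 − 8360)/8360 = 12.15789
78700 = 110000/(1 + 12.15789·e^(−0.0529t)) → 1 + 12.15789·e^(−0.0529t) = 1.39771
e^(−0.0529t) = 0.032712 → t = ln(30.56953)/0.0529 = 3.42/0.0529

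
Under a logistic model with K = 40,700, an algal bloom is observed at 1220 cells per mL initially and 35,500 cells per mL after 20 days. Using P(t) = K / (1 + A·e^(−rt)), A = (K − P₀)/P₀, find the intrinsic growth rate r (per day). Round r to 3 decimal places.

r ≈ 0.270 per day

A = (40700 − 1220)/1220 = 32.36066
35500 = 40700/(1 + 32.36066·e^(−r·20)) → e^(−20r) = (1.14648 − 1)/32.36066 = 0.004526
r = −ln(0.004526)/20 = 5.39782/20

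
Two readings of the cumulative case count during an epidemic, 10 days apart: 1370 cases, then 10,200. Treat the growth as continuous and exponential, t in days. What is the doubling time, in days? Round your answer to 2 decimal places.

doubling time ≈ 3.45 days

r = ln(10200/1370) / 10 = ln(7.44526) / 10 ≈ 0.200758 per day
doubling time = ln 2 / |r| = 0.69315 / 0.200758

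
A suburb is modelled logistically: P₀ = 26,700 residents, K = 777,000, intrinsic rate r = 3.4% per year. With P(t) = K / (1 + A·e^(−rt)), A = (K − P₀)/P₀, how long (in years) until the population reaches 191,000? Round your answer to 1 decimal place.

t ≈ 65.1 years

A = (777000 − 26700)/26700 = 28.10112
191000 = 777000/(1 + 28.10112·e^(−0.034t)) → 1 + 28.10112·e^(−0.034t) = 4.06806
e^(−0.034t) = 0.109179 → t = ln(9.15924)/0.034 = 2.21476/0.034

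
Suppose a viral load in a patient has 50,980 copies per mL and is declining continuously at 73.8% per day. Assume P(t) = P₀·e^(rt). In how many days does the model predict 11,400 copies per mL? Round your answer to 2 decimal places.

t ≈ 2.03 days

11400 = 50980 · e^(-0.738·t)
t = ln(11400/50980) / -0.738 = ln(0.22362) / -0.738 = -1.49782 / -0.738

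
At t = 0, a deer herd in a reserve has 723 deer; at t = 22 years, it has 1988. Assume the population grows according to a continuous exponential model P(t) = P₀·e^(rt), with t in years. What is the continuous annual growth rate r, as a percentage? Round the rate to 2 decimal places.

r ≈ 4.60% per year

1988 = 723 · e^(r·22)
e^(22r) = 1988/723 = 2.74965
r = ln(2.74965) / 22 = 1.01148 / 22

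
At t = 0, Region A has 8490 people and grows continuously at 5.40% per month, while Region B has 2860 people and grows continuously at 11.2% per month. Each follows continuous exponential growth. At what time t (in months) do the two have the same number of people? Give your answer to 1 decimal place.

t ≈ 18.8 months

8490·e^(0.054t) = 2860·e^(0.112t)
8490/2860 = e^((0.112 − 0.054)t) → ln(2.96853) = 0.058·t
t = 1.08807 / 0.058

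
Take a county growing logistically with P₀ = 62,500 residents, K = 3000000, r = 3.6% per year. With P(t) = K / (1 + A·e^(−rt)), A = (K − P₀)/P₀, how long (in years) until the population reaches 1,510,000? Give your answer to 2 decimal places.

A = (3000000 − 62500)/62500 = 47
1510000 = 3000000/(1 + 47·e^(−0.036t)) → 1 + 47·e^(−0.036t) = 1.98675
e^(−0.036t) = 0.020995 → t = ln(47.63087)/0.036 = 3.86348/0.036

t ≈ 107.32 years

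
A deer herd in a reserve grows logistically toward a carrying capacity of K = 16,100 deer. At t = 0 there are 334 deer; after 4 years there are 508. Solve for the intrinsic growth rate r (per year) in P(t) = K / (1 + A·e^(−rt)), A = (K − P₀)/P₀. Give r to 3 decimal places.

r ≈ 0.108 per year

A = (16100 − 334)/334 = 47.20359
508 = 16100/(1 + 47.20359·e^(−r·4)) → e^(−4r) = (31.69291 − 1)/47.20359 = 0.650224
r = −ln(0.650224)/4 = 0.43044/4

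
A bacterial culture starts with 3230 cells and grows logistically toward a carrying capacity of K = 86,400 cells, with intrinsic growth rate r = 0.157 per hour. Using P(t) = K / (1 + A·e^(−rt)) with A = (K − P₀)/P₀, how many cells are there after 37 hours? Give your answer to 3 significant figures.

A = (86400 − 3230)/3230 = 25.74923
P(37) = 86400 / (1 + 25.74923·e^(−0.157·37)) = 86400 / (1 + 25.74923·0.003)
= 86400 / 1.07726 ≈ 80203.57

≈ 80,200 cells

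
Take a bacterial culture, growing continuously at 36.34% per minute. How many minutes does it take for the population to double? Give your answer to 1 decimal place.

doubling time = ln(2) / |r| = 0.69315 / 0.3634

doubling time ≈ 1.9 minutes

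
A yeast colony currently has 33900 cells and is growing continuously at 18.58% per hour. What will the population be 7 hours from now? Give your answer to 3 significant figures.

P(7) = 33900 · e^(0.1858·7) = 33900 · e^(1.3006)
= 33900 · 3.6715 ≈ 124463.81

≈ 124,000 cells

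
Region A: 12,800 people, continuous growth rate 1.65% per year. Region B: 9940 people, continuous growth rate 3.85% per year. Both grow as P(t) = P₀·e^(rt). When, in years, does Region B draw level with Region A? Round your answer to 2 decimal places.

t ≈ 11.49 years

12800·e^(0.0165t) = 9940·e^(0.0385t)
12800/9940 = e^((0.0385 − 0.0165)t) → ln(1.28773) = 0.022·t
t = 0.25288 / 0.022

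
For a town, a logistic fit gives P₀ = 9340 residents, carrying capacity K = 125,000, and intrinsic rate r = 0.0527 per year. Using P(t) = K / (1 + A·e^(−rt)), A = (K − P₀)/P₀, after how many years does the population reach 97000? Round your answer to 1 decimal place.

t ≈ 71.3 years

A = (125000 − 9340)/9340 = 12.3833
97000 = 125000/(1 + 12.3833·e^(−0.0527t)) → 1 + 12.3833·e^(−0.0527t) = 1.28866
e^(−0.0527t) = 0.02331 → t = ln(42.89928)/0.0527 = 3.75886/0.0527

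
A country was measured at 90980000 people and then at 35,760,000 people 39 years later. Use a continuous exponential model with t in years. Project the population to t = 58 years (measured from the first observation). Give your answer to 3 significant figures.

≈ 22,700,000 people

r = ln(35760000/90980000) / 39 ≈ -0.023944 per year
P(58) = 90980000 · e^(-0.023944·58) = 90980000 · 0.24939 ≈ 22689380.47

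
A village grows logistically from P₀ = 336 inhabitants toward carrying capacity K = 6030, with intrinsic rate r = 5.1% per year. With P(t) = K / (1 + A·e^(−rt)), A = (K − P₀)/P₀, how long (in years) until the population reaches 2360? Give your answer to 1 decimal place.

A = (6030 − 336)/336 = 16.94643
2360 = 6030/(1 + 16.94643·e^(−0.051t)) → 1 + 16.94643·e^(−0.051t) = 2.55508
e^(−0.051t) = 0.091765 → t = ln(10.89743)/0.051 = 2.38853/0.051

t ≈ 46.8 years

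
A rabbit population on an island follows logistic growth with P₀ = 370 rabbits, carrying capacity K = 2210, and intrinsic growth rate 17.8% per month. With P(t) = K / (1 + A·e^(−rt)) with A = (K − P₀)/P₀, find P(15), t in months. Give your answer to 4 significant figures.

≈ 1,644 rabbits

A = (2210 − 370)/370 = 4.97297
P(15) = 2210 / (1 + 4.97297·e^(−0.178·15)) = 2210 / (1 + 4.97297·0.069252)
= 2210 / 1.34439 ≈ 1643.87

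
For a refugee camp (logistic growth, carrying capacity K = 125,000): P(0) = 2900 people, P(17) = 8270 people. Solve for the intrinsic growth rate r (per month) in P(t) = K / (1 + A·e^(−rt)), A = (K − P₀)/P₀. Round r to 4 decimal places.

r ≈ 0.0643 per month

A = (125000 − 2900)/2900 = 42.10345
8270 = 125000/(1 + 42.10345·e^(−r·17)) → e^(−17r) = (15.11487 − 1)/42.10345 = 0.335243
r = −ln(0.335243)/17 = 1.0929/17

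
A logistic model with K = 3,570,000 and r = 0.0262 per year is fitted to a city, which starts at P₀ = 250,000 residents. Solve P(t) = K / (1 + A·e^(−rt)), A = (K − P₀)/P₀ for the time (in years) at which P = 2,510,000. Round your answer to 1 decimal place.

A = (3570000 − 250000)/250000 = 13.28
2510000 = 3570000/(1 + 13.28·e^(−0.0262t)) → 1 + 13.28·e^(−0.0262t) = 1.42231
e^(−0.0262t) = 0.031801 → t = ln(31.44604)/0.0262 = 3.44827/0.0262

t ≈ 131.6 years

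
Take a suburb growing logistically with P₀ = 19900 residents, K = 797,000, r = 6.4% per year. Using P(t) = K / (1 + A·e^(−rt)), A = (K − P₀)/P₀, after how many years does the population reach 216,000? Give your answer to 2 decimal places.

t ≈ 41.80 years

A = (797000 − 19900)/19900 = 39.05025
216000 = 797000/(1 + 39.05025·e^(−0.064t)) → 1 + 39.05025·e^(−0.064t) = 3.68981
e^(−0.064t) = 0.068881 → t = ln(14.51782)/0.064 = 2.67538/0.064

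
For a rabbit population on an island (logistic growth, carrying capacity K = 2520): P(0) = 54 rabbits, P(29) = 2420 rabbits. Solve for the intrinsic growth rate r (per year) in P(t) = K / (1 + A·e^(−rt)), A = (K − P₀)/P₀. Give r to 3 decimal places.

A = (2520 − 54)/54 = 45.66667
2420 = 2520/(1 + 45.66667·e^(−r·29)) → e^(−29r) = (1.04132 − 1)/45.66667 = 0.000905
r = −ln(0.000905)/29 = 7.00772/29

r ≈ 0.242 per year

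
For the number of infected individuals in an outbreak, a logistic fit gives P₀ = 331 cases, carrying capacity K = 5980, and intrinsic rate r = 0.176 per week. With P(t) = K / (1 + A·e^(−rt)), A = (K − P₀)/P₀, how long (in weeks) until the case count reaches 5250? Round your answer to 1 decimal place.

t ≈ 27.3 weeks

A = (5980 − 331)/331 = 17.06647
5250 = 5980/(1 + 17.06647·e^(−0.176t)) → 1 + 17.06647·e^(−0.176t) = 1.13905
e^(−0.176t) = 0.008147 → t = ln(122.73828)/0.176 = 4.81005/0.176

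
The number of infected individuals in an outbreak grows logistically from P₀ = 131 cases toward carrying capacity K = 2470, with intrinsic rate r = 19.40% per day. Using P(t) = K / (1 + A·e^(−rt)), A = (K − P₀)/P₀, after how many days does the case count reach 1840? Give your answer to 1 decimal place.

t ≈ 20.4 days

A = (2470 − 131)/131 = 17.85496
1840 = 2470/(1 + 17.85496·e^(−0.194t)) → 1 + 17.85496·e^(−0.194t) = 1.34239
e^(−0.194t) = 0.019176 → t = ln(52.14783)/0.194 = 3.95408/0.194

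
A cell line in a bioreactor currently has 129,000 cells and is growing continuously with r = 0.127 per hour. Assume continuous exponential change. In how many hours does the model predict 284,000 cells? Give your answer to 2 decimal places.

284000 = 129000 · e^(0.127·t)
t = ln(284000/129000) / 0.127 = ln(2.20155) / 0.127 = 0.78916 / 0.127

t ≈ 6.21 hours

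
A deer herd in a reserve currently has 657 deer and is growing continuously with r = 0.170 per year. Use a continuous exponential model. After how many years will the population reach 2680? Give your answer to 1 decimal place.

t ≈ 8.3 years

2680 = 657 · e^(0.17·t)
t = ln(2680/657) / 0.17 = ln(4.07915) / 0.17 = 1.40589 / 0.17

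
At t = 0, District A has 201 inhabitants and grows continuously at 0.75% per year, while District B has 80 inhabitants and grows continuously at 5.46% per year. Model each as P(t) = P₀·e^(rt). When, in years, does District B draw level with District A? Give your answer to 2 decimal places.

t ≈ 19.56 years

201·e^(0.0075t) = 80·e^(0.0546t)
201/80 = e^((0.0546 − 0.0075)t) → ln(2.5125) = 0.0471·t
t = 0.92128 / 0.0471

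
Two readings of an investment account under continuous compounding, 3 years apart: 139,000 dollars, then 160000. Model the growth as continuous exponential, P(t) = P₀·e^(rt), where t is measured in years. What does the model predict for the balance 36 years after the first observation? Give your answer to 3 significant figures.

r = ln(160000/139000) / 3 ≈ 0.0469 per year
P(36) = 139000 · e^(0.0469·36) = 139000 · 5.41081 ≈ 752102.43

≈ 752,000 dollars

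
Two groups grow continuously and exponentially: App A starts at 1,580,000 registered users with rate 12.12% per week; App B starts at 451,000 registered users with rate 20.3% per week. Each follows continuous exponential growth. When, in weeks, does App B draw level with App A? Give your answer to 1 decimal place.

t ≈ 15.3 weeks

1580000·e^(0.1212t) = 451000·e^(0.203t)
1580000/451000 = e^((0.203 − 0.1212)t) → ln(3.50333) = 0.0818·t
t = 1.25371 / 0.0818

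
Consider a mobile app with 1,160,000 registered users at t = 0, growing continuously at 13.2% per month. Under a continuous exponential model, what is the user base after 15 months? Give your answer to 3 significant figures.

≈ 8,400,000 registered users

P(15) = 1160000 · e^(0.132·15) = 1160000 · e^(1.98)
= 1160000 · 7.24274 ≈ 8401581.86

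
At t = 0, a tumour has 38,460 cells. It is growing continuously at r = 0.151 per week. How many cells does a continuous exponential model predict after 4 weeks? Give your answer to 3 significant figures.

≈ 70,400 cells

P(4) = 38460 · e^(0.151·4) = 38460 · e^(0.604)
= 38460 · 1.82942 ≈ 70359.57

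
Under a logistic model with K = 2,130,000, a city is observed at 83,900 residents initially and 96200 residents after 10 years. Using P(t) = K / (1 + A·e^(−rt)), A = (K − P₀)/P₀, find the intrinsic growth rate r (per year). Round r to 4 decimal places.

r ≈ 0.0143 per year

A = (2130000 − 83900)/83900 = 24.38737
96200 = 2130000/(1 + 24.38737·e^(−r·10)) → e^(−10r) = (22.14137 − 1)/24.38737 = 0.866899
r = −ln(0.866899)/10 = 0.14283/10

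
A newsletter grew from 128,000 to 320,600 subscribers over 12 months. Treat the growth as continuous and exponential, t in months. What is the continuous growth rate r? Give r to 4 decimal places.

r ≈ 0.0765 per month

320600 = 128000 · e^(r·12)
e^(12r) = 320600/128000 = 2.50469
r = ln(2.50469) / 12 = 0.91816 / 12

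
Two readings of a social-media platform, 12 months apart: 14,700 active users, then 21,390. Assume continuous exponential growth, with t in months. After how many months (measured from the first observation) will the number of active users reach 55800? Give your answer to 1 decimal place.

r = ln(21390/14700) / 12 ≈ 0.031256 per month
t = ln(55800/14700) / r = 1.33393 / 0.031256 ≈ 42.677

t ≈ 42.7 months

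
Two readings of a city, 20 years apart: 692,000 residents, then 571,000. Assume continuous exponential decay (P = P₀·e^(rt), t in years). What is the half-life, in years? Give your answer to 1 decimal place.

r = ln(571000/692000) / 20 = ln(0.82514) / 20 ≈ -0.00961 per year
half-life = ln 2 / |r| = 0.69315 / 0.00961

half-life ≈ 72.1 years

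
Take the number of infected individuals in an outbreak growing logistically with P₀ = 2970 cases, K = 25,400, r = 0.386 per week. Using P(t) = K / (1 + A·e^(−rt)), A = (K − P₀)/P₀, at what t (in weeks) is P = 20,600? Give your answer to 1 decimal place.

t ≈ 9.0 weeks

A = (25400 − 2970)/2970 = 7.55219
20600 = 25400/(1 + 7.55219·e^(−0.386t)) → 1 + 7.55219·e^(−0.386t) = 1.23301
e^(−0.386t) = 0.030853 → t = ln(32.41148)/0.386 = 3.47851/0.386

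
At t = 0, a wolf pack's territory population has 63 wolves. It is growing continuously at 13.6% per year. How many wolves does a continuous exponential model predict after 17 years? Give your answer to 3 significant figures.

≈ 636 wolves

P(17) = 63 · e^(0.136·17) = 63 · e^(2.312)
= 63 · 10.09459 ≈ 635.96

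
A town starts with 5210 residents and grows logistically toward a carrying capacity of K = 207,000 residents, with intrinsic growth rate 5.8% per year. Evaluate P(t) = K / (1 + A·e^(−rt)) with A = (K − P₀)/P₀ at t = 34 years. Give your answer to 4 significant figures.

A = (207000 − 5210)/5210 = 38.73129
P(34) = 207000 / (1 + 38.73129·e^(−0.058·34)) = 207000 / (1 + 38.73129·0.139178)
= 207000 / 6.39055 ≈ 32391.57

≈ 32,390 residents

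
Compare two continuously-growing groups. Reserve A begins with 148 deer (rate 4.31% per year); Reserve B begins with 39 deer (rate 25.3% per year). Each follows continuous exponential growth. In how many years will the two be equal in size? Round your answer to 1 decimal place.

t ≈ 6.4 years

148·e^(0.0431t) = 39·e^(0.253t)
148/39 = e^((0.253 − 0.0431)t) → ln(3.79487) = 0.2099·t
t = 1.33365 / 0.2099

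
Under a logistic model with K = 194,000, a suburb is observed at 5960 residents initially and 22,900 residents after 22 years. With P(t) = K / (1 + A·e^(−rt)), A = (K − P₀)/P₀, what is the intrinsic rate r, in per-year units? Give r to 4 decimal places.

A = (194000 − 5960)/5960 = 31.55034
22900 = 194000/(1 + 31.55034·e^(−r·22)) → e^(−22r) = (8.47162 − 1)/31.55034 = 0.236816
r = −ln(0.236816)/22 = 1.44047/22

r ≈ 0.0655 per year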